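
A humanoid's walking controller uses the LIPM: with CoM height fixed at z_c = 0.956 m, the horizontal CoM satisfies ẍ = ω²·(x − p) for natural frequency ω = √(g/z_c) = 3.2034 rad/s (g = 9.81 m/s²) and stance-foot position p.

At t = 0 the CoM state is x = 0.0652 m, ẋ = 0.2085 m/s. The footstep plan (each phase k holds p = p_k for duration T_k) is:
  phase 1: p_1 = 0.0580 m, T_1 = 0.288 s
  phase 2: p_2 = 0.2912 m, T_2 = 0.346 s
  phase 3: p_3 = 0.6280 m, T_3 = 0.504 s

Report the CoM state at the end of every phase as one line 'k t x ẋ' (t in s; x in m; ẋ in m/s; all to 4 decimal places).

1 0.2880 0.1374 0.3281
2 0.6340 0.1711 -0.1137
3 1.1380 -0.6510 -3.8287

phase 1: p=0.0580, T=0.288, ωT=0.922579, cosh=1.456632, sinh=1.059139; start (x,ẋ)=(0.065200, 0.208500) → end (x,ẋ)=(0.137424, 0.328136)
phase 2: p=0.2912, T=0.346, ωT=1.108376, cosh=1.679765, sinh=1.349671; start (x,ẋ)=(0.137424, 0.328136) → end (x,ẋ)=(0.171144, -0.113664)
phase 3: p=0.6280, T=0.504, ωT=1.614514, cosh=2.612215, sinh=2.413228; start (x,ẋ)=(0.171144, -0.113664) → end (x,ẋ)=(-0.651032, -3.828654)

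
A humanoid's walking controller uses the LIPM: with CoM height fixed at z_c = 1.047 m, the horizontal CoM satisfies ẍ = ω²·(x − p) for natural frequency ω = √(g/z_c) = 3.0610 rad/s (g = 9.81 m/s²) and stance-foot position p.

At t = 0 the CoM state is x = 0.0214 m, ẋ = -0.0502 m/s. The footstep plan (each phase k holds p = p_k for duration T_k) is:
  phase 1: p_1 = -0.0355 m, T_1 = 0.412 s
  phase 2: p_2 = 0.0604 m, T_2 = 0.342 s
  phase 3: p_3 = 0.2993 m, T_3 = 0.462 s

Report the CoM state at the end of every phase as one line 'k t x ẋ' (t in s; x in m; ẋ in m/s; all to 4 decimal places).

phase 1: p=-0.0355, T=0.412, ωT=1.261132, cosh=1.906374, sinh=1.623041; start (x,ẋ)=(0.021400, -0.050200) → end (x,ẋ)=(0.046355, 0.186986)
phase 2: p=0.0604, T=0.342, ωT=1.046862, cosh=1.599868, sinh=1.248830; start (x,ẋ)=(0.046355, 0.186986) → end (x,ẋ)=(0.114217, 0.245464)
phase 3: p=0.2993, T=0.462, ωT=1.414182, cosh=2.178122, sinh=1.934998; start (x,ẋ)=(0.114217, 0.245464) → end (x,ẋ)=(0.051335, -0.561602)

1 0.4120 0.0464 0.1870
2 0.7540 0.1142 0.2455
3 1.2160 0.0513 -0.5616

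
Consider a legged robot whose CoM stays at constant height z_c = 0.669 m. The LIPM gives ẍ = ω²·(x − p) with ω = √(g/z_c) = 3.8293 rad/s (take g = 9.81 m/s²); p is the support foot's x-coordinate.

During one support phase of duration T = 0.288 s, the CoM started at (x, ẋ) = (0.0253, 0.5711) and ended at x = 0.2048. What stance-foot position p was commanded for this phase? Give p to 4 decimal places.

p = 0.0557

ωT = 3.8293·0.288 = 1.102838; cosh(ωT) = 1.672316, sinh(ωT) = 1.340389
x(T) = p + (x₀−p)·cosh(ωT) + (ẋ₀/ω)·sinh(ωT) ⇒ p·(1 − cosh) = x(T) − x₀·cosh − (ẋ₀/ω)·sinh
numerator   = 0.2048 − (0.0253)·1.672316 − (0.5711/3.8293)·1.340389 = -0.037415
denominator = 1 − 1.672316 = -0.672316
p = -0.037415 / -0.672316 = 0.0557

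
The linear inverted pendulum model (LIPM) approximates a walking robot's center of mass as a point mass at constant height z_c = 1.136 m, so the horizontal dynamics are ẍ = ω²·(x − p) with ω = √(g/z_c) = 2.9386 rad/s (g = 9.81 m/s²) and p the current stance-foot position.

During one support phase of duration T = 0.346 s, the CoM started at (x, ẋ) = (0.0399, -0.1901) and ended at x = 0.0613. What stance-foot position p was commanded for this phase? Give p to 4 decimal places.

p = -0.1361

ωT = 2.9386·0.346 = 1.016756; cosh(ωT) = 1.562989, sinh(ωT) = 1.201223
x(T) = p + (x₀−p)·cosh(ωT) + (ẋ₀/ω)·sinh(ωT) ⇒ p·(1 − cosh) = x(T) − x₀·cosh − (ẋ₀/ω)·sinh
numerator   = 0.0613 − (0.0399)·1.562989 − (-0.1901/2.9386)·1.201223 = 0.076645
denominator = 1 − 1.562989 = -0.562989
p = 0.076645 / -0.562989 = -0.1361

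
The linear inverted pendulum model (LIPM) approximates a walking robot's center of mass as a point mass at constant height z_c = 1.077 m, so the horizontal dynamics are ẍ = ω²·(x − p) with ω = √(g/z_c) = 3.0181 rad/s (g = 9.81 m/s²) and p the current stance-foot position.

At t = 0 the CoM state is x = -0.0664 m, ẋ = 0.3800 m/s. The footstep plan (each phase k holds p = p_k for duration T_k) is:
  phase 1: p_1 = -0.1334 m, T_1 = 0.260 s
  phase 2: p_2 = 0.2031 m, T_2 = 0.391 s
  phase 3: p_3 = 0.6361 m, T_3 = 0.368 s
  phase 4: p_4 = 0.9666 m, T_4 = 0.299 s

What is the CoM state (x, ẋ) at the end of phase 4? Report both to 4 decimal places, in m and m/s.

x = -0.1136, ẋ = -2.6360

phase 1: p=-0.1334, T=0.260, ωT=0.784706, cosh=1.324008, sinh=0.867754; start (x,ẋ)=(-0.066400, 0.380000) → end (x,ẋ)=(0.064565, 0.678594)
phase 2: p=0.2031, T=0.391, ωT=1.180077, cosh=1.780940, sinh=1.473685; start (x,ẋ)=(0.064565, 0.678594) → end (x,ẋ)=(0.287723, 0.592369)
phase 3: p=0.6361, T=0.368, ωT=1.110661, cosh=1.682853, sinh=1.353511; start (x,ẋ)=(0.287723, 0.592369) → end (x,ẋ)=(0.315489, -0.426263)
phase 4: p=0.9666, T=0.299, ωT=0.902412, cosh=1.435566, sinh=1.029976; start (x,ẋ)=(0.315489, -0.426263) → end (x,ẋ)=(-0.113582, -2.635953)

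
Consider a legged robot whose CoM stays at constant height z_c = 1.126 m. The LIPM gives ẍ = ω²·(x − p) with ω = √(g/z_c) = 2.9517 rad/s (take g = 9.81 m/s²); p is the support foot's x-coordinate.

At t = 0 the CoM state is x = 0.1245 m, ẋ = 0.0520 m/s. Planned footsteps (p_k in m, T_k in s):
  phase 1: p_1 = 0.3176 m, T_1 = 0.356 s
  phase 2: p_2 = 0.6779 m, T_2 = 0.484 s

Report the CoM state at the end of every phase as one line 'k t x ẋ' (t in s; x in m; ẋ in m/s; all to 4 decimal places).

phase 1: p=0.3176, T=0.356, ωT=1.050805, cosh=1.604805, sinh=1.255148; start (x,ẋ)=(0.124500, 0.052000) → end (x,ẋ)=(0.029824, -0.631951)
phase 2: p=0.6779, T=0.484, ωT=1.428623, cosh=2.206293, sinh=1.966655; start (x,ẋ)=(0.029824, -0.631951) → end (x,ẋ)=(-1.173001, -5.156334)

1 0.3560 0.0298 -0.6320
2 0.8400 -1.1730 -5.1563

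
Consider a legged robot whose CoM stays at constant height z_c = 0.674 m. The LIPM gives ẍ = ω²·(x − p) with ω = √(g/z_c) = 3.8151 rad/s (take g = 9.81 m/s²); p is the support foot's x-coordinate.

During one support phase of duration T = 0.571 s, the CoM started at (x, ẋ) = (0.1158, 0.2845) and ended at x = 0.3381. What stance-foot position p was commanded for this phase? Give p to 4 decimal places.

ωT = 3.8151·0.571 = 2.178422; cosh(ωT) = 4.472789, sinh(ωT) = 4.359569
x(T) = p + (x₀−p)·cosh(ωT) + (ẋ₀/ω)·sinh(ωT) ⇒ p·(1 − cosh) = x(T) − x₀·cosh − (ẋ₀/ω)·sinh
numerator   = 0.3381 − (0.1158)·4.472789 − (0.2845/3.8151)·4.359569 = -0.504951
denominator = 1 − 4.472789 = -3.472789
p = -0.504951 / -3.472789 = 0.1454

p = 0.1454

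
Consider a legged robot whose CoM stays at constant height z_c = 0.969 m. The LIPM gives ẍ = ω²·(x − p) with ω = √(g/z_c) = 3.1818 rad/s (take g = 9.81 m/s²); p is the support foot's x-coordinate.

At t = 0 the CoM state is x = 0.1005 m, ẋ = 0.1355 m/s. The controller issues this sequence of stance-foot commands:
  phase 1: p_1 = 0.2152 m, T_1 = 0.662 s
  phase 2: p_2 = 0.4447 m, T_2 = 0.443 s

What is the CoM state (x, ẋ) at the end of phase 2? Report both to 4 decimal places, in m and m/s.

x = -1.2686, ẋ = -5.2582

phase 1: p=0.2152, T=0.662, ωT=2.106352, cosh=4.169942, sinh=4.048261; start (x,ẋ)=(0.100500, 0.135500) → end (x,ẋ)=(-0.090693, -0.912396)
phase 2: p=0.4447, T=0.443, ωT=1.409537, cosh=2.169159, sinh=1.924902; start (x,ẋ)=(-0.090693, -0.912396) → end (x,ẋ)=(-1.268628, -5.258230)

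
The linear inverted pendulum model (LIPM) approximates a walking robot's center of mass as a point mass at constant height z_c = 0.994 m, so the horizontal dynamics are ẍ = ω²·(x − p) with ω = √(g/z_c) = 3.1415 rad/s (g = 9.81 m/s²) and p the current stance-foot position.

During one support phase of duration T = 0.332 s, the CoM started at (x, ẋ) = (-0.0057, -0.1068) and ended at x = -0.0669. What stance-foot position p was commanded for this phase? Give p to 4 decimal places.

ωT = 3.1415·0.332 = 1.042978; cosh(ωT) = 1.595029, sinh(ωT) = 1.242626
x(T) = p + (x₀−p)·cosh(ωT) + (ẋ₀/ω)·sinh(ωT) ⇒ p·(1 − cosh) = x(T) − x₀·cosh − (ẋ₀/ω)·sinh
numerator   = -0.0669 − (-0.0057)·1.595029 − (-0.1068/3.1415)·1.242626 = -0.015563
denominator = 1 − 1.595029 = -0.595029
p = -0.015563 / -0.595029 = 0.0262

p = 0.0262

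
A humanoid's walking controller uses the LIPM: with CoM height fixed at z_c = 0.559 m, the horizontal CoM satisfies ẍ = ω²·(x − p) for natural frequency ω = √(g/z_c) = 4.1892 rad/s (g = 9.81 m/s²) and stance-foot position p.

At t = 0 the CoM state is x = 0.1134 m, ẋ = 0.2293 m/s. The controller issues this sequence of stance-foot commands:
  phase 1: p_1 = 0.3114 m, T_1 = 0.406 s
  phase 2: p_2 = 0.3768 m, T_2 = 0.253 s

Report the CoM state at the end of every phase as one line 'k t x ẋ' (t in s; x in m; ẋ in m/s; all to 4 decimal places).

1 0.4060 -0.1041 -1.5473
2 0.6590 -0.8694 -5.0589

phase 1: p=0.3114, T=0.406, ωT=1.700815, cosh=2.830473, sinh=2.647938; start (x,ẋ)=(0.113400, 0.229300) → end (x,ẋ)=(-0.104096, -1.547336)
phase 2: p=0.3768, T=0.253, ωT=1.059868, cosh=1.616245, sinh=1.269744; start (x,ẋ)=(-0.104096, -1.547336) → end (x,ẋ)=(-0.869443, -5.058862)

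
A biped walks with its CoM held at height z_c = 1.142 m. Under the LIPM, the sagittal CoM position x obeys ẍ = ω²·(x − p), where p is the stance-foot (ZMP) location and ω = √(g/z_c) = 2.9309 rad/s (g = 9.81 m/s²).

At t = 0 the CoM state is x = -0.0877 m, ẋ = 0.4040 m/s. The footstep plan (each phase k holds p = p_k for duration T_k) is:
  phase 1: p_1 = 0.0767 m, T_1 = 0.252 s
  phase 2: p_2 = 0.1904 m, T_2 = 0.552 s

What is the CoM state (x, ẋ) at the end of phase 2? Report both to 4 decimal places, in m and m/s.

phase 1: p=0.0767, T=0.252, ωT=0.738587, cosh=1.285382, sinh=0.807593; start (x,ẋ)=(-0.087700, 0.404000) → end (x,ẋ)=(-0.023297, 0.130164)
phase 2: p=0.1904, T=0.552, ωT=1.617857, cosh=2.620298, sinh=2.421974; start (x,ẋ)=(-0.023297, 0.130164) → end (x,ẋ)=(-0.261988, -1.175873)

x = -0.2620, ẋ = -1.1759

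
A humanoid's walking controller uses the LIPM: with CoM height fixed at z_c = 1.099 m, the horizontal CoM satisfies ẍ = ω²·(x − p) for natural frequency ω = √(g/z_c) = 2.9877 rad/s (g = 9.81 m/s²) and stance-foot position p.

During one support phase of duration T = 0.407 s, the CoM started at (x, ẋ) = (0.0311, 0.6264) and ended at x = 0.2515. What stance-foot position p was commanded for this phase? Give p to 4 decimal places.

p = 0.1535

ωT = 2.9877·0.407 = 1.215994; cosh(ωT) = 1.835030, sinh(ωT) = 1.538615
x(T) = p + (x₀−p)·cosh(ωT) + (ẋ₀/ω)·sinh(ωT) ⇒ p·(1 − cosh) = x(T) − x₀·cosh − (ẋ₀/ω)·sinh
numerator   = 0.2515 − (0.0311)·1.835030 − (0.6264/2.9877)·1.538615 = -0.128155
denominator = 1 − 1.835030 = -0.835030
p = -0.128155 / -0.835030 = 0.1535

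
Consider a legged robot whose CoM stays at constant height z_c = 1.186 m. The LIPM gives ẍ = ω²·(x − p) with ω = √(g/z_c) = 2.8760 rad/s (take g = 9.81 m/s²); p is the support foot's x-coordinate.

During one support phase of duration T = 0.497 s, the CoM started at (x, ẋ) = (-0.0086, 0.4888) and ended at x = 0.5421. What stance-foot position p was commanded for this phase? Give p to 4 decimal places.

p = -0.1876

ωT = 2.8760·0.497 = 1.429372; cosh(ωT) = 2.207768, sinh(ωT) = 1.968308
x(T) = p + (x₀−p)·cosh(ωT) + (ẋ₀/ω)·sinh(ωT) ⇒ p·(1 − cosh) = x(T) − x₀·cosh − (ẋ₀/ω)·sinh
numerator   = 0.5421 − (-0.0086)·2.207768 − (0.4888/2.8760)·1.968308 = 0.226557
denominator = 1 − 2.207768 = -1.207768
p = 0.226557 / -1.207768 = -0.1876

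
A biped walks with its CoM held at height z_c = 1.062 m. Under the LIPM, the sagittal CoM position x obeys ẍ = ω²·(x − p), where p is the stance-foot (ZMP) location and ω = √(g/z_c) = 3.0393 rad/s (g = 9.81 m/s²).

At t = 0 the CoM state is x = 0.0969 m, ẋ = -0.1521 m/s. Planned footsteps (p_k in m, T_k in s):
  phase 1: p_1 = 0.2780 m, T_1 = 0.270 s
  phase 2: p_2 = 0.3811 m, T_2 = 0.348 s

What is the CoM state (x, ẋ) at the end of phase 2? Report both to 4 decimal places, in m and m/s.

x = -0.5514, ẋ = -2.6644

phase 1: p=0.2780, T=0.270, ωT=0.820611, cosh=1.356025, sinh=0.915862; start (x,ẋ)=(0.096900, -0.152100) → end (x,ẋ)=(-0.013410, -0.710358)
phase 2: p=0.3811, T=0.348, ωT=1.057676, cosh=1.613467, sinh=1.266205; start (x,ẋ)=(-0.013410, -0.710358) → end (x,ẋ)=(-0.551371, -2.664362)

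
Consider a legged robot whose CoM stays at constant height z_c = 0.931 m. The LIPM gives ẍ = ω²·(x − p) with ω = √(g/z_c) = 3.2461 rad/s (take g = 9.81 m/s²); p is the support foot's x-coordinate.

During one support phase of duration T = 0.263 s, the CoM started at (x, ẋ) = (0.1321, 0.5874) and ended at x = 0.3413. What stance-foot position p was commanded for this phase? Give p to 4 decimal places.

ωT = 3.2461·0.263 = 0.853724; cosh(ωT) = 1.387101, sinh(ωT) = 0.961275
x(T) = p + (x₀−p)·cosh(ωT) + (ẋ₀/ω)·sinh(ωT) ⇒ p·(1 − cosh) = x(T) − x₀·cosh − (ẋ₀/ω)·sinh
numerator   = 0.3413 − (0.1321)·1.387101 − (0.5874/3.2461)·0.961275 = -0.015884
denominator = 1 − 1.387101 = -0.387101
p = -0.015884 / -0.387101 = 0.0410

p = 0.0410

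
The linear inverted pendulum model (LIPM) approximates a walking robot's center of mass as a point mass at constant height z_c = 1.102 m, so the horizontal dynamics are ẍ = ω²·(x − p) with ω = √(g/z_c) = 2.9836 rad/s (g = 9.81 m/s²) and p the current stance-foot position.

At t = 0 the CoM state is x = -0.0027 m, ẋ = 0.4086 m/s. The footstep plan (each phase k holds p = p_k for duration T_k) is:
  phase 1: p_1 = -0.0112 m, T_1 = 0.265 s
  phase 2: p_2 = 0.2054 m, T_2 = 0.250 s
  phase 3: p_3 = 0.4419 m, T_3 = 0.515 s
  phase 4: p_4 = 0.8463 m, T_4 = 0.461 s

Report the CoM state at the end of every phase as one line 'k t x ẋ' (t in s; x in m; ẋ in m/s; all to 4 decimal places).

1 0.2650 0.1200 0.5653
2 0.5150 0.2499 0.5219
3 1.0300 0.3628 -0.0004
4 1.4910 -0.1716 -2.6725

phase 1: p=-0.0112, T=0.265, ωT=0.790654, cosh=1.329193, sinh=0.875645; start (x,ẋ)=(-0.002700, 0.408600) → end (x,ẋ)=(0.120017, 0.565315)
phase 2: p=0.2054, T=0.250, ωT=0.745900, cosh=1.291323, sinh=0.817015; start (x,ẋ)=(0.120017, 0.565315) → end (x,ẋ)=(0.249946, 0.521869)
phase 3: p=0.4419, T=0.515, ωT=1.536554, cosh=2.431832, sinh=2.216711; start (x,ẋ)=(0.249946, 0.521869) → end (x,ẋ)=(0.362830, -0.000444)
phase 4: p=0.8463, T=0.461, ωT=1.375440, cosh=2.104772, sinh=1.852044; start (x,ẋ)=(0.362830, -0.000444) → end (x,ẋ)=(-0.171569, -2.672472)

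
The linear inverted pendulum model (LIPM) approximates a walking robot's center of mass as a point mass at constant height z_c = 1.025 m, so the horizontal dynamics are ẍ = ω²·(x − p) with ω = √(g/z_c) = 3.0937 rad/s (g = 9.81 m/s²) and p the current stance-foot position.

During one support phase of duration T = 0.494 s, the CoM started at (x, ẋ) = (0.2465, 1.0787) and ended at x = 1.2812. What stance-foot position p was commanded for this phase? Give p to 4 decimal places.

p = 0.0564

ωT = 3.0937·0.494 = 1.528288; cosh(ωT) = 2.413592, sinh(ωT) = 2.196685
x(T) = p + (x₀−p)·cosh(ωT) + (ẋ₀/ω)·sinh(ωT) ⇒ p·(1 − cosh) = x(T) − x₀·cosh − (ẋ₀/ω)·sinh
numerator   = 1.2812 − (0.2465)·2.413592 − (1.0787/3.0937)·2.196685 = -0.079682
denominator = 1 − 2.413592 = -1.413592
p = -0.079682 / -1.413592 = 0.0564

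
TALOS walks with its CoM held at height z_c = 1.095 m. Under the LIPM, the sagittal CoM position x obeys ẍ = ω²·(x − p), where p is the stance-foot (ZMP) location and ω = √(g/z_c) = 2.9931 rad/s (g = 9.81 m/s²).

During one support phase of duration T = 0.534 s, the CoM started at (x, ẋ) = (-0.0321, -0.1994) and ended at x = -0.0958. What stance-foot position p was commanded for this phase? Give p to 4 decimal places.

ωT = 2.9931·0.534 = 1.598315; cosh(ωT) = 2.573466, sinh(ωT) = 2.371229
x(T) = p + (x₀−p)·cosh(ωT) + (ẋ₀/ω)·sinh(ωT) ⇒ p·(1 − cosh) = x(T) − x₀·cosh − (ẋ₀/ω)·sinh
numerator   = -0.0958 − (-0.0321)·2.573466 − (-0.1994/2.9931)·2.371229 = 0.144779
denominator = 1 − 2.573466 = -1.573466
p = 0.144779 / -1.573466 = -0.0920

p = -0.0920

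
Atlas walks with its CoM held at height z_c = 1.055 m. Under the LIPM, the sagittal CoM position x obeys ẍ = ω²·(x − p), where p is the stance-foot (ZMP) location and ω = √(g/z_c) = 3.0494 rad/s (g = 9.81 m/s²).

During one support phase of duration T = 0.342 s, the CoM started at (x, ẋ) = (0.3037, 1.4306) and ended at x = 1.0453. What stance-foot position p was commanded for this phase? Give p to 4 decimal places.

p = 0.0370

ωT = 3.0494·0.342 = 1.042895; cosh(ωT) = 1.594926, sinh(ωT) = 1.242493
x(T) = p + (x₀−p)·cosh(ωT) + (ẋ₀/ω)·sinh(ωT) ⇒ p·(1 − cosh) = x(T) − x₀·cosh − (ẋ₀/ω)·sinh
numerator   = 1.0453 − (0.3037)·1.594926 − (1.4306/3.0494)·1.242493 = -0.021984
denominator = 1 − 1.594926 = -0.594926
p = -0.021984 / -0.594926 = 0.0370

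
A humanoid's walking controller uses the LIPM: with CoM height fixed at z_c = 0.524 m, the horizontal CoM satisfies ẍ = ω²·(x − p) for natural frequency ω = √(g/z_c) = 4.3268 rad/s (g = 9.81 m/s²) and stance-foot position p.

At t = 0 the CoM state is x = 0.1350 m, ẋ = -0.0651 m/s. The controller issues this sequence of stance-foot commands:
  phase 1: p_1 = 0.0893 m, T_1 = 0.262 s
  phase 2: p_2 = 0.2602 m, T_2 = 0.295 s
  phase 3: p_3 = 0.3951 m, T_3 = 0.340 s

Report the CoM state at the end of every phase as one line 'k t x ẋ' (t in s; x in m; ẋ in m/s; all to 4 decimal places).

phase 1: p=0.0893, T=0.262, ωT=1.133622, cosh=1.714377, sinh=1.392511; start (x,ẋ)=(0.135000, -0.065100) → end (x,ẋ)=(0.146696, 0.163742)
phase 2: p=0.2602, T=0.295, ωT=1.276406, cosh=1.931387, sinh=1.652349; start (x,ẋ)=(0.146696, 0.163742) → end (x,ẋ)=(0.103510, -0.495237)
phase 3: p=0.3951, T=0.340, ωT=1.471112, cosh=2.291872, sinh=2.062202; start (x,ẋ)=(0.103510, -0.495237) → end (x,ẋ)=(-0.509223, -3.736801)

1 0.2620 0.1467 0.1637
2 0.5570 0.1035 -0.4952
3 0.8970 -0.5092 -3.7368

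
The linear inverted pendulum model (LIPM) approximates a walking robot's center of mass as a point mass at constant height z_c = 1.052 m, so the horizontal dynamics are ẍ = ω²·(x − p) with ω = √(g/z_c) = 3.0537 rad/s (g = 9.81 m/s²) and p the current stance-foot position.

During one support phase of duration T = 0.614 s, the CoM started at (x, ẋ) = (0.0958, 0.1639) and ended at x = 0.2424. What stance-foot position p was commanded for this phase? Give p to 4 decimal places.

p = 0.1062

ωT = 3.0537·0.614 = 1.874972; cosh(ωT) = 3.336997, sinh(ωT) = 3.183638
x(T) = p + (x₀−p)·cosh(ωT) + (ẋ₀/ω)·sinh(ωT) ⇒ p·(1 − cosh) = x(T) − x₀·cosh − (ẋ₀/ω)·sinh
numerator   = 0.2424 − (0.0958)·3.336997 − (0.1639/3.0537)·3.183638 = -0.248158
denominator = 1 − 3.336997 = -2.336997
p = -0.248158 / -2.336997 = 0.1062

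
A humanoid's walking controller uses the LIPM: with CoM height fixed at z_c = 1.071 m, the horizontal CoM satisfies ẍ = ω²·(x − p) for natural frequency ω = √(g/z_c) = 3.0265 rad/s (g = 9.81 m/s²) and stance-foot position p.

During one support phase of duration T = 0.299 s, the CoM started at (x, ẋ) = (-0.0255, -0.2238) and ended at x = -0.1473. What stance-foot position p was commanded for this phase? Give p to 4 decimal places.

p = 0.0780

ωT = 3.0265·0.299 = 0.904923; cosh(ωT) = 1.438158, sinh(ωT) = 1.033585
x(T) = p + (x₀−p)·cosh(ωT) + (ẋ₀/ω)·sinh(ωT) ⇒ p·(1 − cosh) = x(T) − x₀·cosh − (ẋ₀/ω)·sinh
numerator   = -0.1473 − (-0.0255)·1.438158 − (-0.2238/3.0265)·1.033585 = -0.034197
denominator = 1 − 1.438158 = -0.438158
p = -0.034197 / -0.438158 = 0.0780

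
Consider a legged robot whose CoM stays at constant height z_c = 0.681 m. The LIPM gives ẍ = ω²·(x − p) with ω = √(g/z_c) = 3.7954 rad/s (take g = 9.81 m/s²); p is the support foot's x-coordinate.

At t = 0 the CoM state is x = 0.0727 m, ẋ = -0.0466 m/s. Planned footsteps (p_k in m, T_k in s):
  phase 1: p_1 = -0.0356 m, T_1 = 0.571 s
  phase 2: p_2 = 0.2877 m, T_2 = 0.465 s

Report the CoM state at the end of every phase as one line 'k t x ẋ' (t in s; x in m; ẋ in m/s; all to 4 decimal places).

phase 1: p=-0.0356, T=0.571, ωT=2.167173, cosh=4.424032, sinh=4.309531; start (x,ẋ)=(0.072700, -0.046600) → end (x,ẋ)=(0.390610, 1.565238)
phase 2: p=0.2877, T=0.465, ωT=1.764861, cosh=3.005986, sinh=2.834775; start (x,ẋ)=(0.390610, 1.565238) → end (x,ẋ)=(1.766118, 5.812302)

1 0.5710 0.3906 1.5652
2 1.0360 1.7661 5.8123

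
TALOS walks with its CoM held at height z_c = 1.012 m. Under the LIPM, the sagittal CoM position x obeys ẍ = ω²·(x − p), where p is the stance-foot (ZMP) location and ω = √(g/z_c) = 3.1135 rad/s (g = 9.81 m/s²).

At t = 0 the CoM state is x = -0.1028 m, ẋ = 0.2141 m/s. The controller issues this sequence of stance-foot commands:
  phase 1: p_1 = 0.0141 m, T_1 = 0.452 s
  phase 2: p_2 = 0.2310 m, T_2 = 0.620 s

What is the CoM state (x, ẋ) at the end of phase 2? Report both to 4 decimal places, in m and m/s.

x = -1.2131, ẋ = -4.3776

phase 1: p=0.0141, T=0.452, ωT=1.407302, cosh=2.164861, sinh=1.920058; start (x,ẋ)=(-0.102800, 0.214100) → end (x,ẋ)=(-0.106939, -0.235343)
phase 2: p=0.2310, T=0.620, ωT=1.930370, cosh=3.518577, sinh=3.373483; start (x,ẋ)=(-0.106939, -0.235343) → end (x,ẋ)=(-1.213061, -4.377565)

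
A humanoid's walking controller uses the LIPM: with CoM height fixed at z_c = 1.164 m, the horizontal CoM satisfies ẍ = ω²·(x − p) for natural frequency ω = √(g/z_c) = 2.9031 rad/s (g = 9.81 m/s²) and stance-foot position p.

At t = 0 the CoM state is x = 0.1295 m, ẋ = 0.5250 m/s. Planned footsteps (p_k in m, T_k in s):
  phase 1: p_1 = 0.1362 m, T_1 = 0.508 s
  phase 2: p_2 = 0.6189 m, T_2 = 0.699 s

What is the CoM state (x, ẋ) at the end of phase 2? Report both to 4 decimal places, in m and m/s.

phase 1: p=0.1362, T=0.508, ωT=1.474775, cosh=2.299441, sinh=2.070611; start (x,ẋ)=(0.129500, 0.525000) → end (x,ẋ)=(0.495245, 1.166931)
phase 2: p=0.6189, T=0.699, ωT=2.029267, cosh=3.869969, sinh=3.738537; start (x,ẋ)=(0.495245, 1.166931) → end (x,ẋ)=(1.643105, 3.173923)

x = 1.6431, ẋ = 3.1739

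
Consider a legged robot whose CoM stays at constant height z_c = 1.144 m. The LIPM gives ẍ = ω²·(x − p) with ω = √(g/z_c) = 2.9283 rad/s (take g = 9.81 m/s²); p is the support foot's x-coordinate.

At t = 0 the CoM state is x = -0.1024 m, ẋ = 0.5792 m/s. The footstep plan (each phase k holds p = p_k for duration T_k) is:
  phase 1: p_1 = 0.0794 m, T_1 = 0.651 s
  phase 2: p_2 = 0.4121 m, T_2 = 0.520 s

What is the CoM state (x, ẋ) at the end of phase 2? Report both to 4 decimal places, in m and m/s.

x = -0.1463, ẋ = -1.3867

phase 1: p=0.0794, T=0.651, ωT=1.906323, cosh=3.438466, sinh=3.289840; start (x,ẋ)=(-0.102400, 0.579200) → end (x,ẋ)=(0.104997, 0.240164)
phase 2: p=0.4121, T=0.520, ωT=1.522716, cosh=2.401389, sinh=2.183271; start (x,ẋ)=(0.104997, 0.240164) → end (x,ẋ)=(-0.146313, -1.386664)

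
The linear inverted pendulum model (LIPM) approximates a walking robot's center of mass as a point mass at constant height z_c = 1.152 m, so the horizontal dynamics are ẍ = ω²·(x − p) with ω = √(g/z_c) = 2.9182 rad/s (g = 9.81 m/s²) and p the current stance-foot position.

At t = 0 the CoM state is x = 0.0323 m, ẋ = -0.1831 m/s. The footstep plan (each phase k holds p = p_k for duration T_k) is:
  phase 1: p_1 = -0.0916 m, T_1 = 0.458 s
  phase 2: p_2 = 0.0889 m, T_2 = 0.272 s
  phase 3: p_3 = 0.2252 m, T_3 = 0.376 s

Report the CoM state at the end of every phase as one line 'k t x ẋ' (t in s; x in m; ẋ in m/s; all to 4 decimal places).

phase 1: p=-0.0916, T=0.458, ωT=1.336536, cosh=2.034295, sinh=1.771541; start (x,ẋ)=(0.032300, -0.183100) → end (x,ẋ)=(0.049295, 0.268048)
phase 2: p=0.0889, T=0.272, ωT=0.793750, cosh=1.331911, sinh=0.879765; start (x,ẋ)=(0.049295, 0.268048) → end (x,ẋ)=(0.116960, 0.255337)
phase 3: p=0.2252, T=0.376, ωT=1.097243, cosh=1.664843, sinh=1.331053; start (x,ẋ)=(0.116960, 0.255337) → end (x,ẋ)=(0.161462, 0.004661)

1 0.4580 0.0493 0.2680
2 0.7300 0.1170 0.2553
3 1.1060 0.1615 0.0047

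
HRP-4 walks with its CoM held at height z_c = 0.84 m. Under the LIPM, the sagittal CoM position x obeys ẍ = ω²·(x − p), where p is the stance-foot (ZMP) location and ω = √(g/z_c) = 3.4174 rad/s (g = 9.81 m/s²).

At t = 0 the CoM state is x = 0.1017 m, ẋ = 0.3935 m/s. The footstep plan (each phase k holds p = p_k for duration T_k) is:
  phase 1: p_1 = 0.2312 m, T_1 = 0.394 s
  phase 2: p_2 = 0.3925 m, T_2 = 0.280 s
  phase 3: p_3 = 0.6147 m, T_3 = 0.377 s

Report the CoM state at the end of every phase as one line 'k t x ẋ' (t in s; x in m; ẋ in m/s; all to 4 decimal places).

1 0.3940 0.1718 0.0145
2 0.6740 0.0675 -0.8154
3 1.0510 -0.8528 -4.7243

phase 1: p=0.2312, T=0.394, ωT=1.346456, cosh=2.051969, sinh=1.791808; start (x,ẋ)=(0.101700, 0.393500) → end (x,ẋ)=(0.171790, 0.014479)
phase 2: p=0.3925, T=0.280, ωT=0.956872, cosh=1.493816, sinh=1.109724; start (x,ẋ)=(0.171790, 0.014479) → end (x,ẋ)=(0.067501, -0.815386)
phase 3: p=0.6147, T=0.377, ωT=1.288360, cosh=1.951278, sinh=1.675555; start (x,ẋ)=(0.067501, -0.815386) → end (x,ẋ)=(-0.852822, -4.724330)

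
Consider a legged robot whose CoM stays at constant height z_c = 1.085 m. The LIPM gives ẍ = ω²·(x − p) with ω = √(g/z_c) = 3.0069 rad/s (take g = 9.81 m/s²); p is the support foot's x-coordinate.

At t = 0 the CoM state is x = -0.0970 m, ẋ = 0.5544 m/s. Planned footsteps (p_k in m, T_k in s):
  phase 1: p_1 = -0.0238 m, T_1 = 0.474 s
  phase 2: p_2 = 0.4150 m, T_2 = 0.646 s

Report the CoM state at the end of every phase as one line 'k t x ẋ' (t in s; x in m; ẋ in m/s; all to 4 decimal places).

phase 1: p=-0.0238, T=0.474, ωT=1.425271, cosh=2.199713, sinh=1.959270; start (x,ẋ)=(-0.097000, 0.554400) → end (x,ẋ)=(0.176423, 0.788276)
phase 2: p=0.4150, T=0.646, ωT=1.942457, cosh=3.559612, sinh=3.416261; start (x,ẋ)=(0.176423, 0.788276) → end (x,ẋ)=(0.461351, 0.355210)

1 0.4740 0.1764 0.7883
2 1.1200 0.4614 0.3552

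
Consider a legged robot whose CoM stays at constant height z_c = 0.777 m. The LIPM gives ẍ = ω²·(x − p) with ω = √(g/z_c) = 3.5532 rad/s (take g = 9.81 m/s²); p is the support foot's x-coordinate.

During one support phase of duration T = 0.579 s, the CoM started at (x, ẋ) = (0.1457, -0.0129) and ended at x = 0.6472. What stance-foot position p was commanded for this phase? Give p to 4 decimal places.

p = -0.0275

ωT = 3.5532·0.579 = 2.057303; cosh(ωT) = 3.976317, sinh(ωT) = 3.848519
x(T) = p + (x₀−p)·cosh(ωT) + (ẋ₀/ω)·sinh(ωT) ⇒ p·(1 − cosh) = x(T) − x₀·cosh − (ẋ₀/ω)·sinh
numerator   = 0.6472 − (0.1457)·3.976317 − (-0.0129/3.5532)·3.848519 = 0.081823
denominator = 1 − 3.976317 = -2.976317
p = 0.081823 / -2.976317 = -0.0275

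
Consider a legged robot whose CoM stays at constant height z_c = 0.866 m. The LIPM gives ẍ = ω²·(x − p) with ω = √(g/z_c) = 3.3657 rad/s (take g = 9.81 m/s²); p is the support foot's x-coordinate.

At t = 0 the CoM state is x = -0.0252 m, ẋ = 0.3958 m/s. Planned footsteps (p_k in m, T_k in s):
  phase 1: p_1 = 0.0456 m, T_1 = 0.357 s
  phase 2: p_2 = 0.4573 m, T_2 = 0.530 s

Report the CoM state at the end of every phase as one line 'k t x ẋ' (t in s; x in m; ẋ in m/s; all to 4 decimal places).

phase 1: p=0.0456, T=0.357, ωT=1.201555, cosh=1.813005, sinh=1.512279; start (x,ẋ)=(-0.025200, 0.395800) → end (x,ẋ)=(0.095080, 0.357224)
phase 2: p=0.4573, T=0.530, ωT=1.783821, cosh=3.060276, sinh=2.892281; start (x,ẋ)=(0.095080, 0.357224) → end (x,ẋ)=(-0.344215, -2.432841)

1 0.3570 0.0951 0.3572
2 0.8870 -0.3442 -2.4328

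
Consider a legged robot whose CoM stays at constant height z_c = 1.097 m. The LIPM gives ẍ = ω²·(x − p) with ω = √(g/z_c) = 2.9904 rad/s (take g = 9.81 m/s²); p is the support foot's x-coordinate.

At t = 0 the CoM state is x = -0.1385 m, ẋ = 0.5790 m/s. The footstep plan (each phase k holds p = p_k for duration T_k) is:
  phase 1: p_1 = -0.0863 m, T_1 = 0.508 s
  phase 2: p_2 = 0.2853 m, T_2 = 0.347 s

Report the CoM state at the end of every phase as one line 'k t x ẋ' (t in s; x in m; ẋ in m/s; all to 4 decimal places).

phase 1: p=-0.0863, T=0.508, ωT=1.519123, cosh=2.393561, sinh=2.174657; start (x,ẋ)=(-0.138500, 0.579000) → end (x,ẋ)=(0.209812, 1.046410)
phase 2: p=0.2853, T=0.347, ωT=1.037669, cosh=1.588454, sinh=1.234175; start (x,ẋ)=(0.209812, 1.046410) → end (x,ẋ)=(0.597258, 1.383574)

1 0.5080 0.2098 1.0464
2 0.8550 0.5973 1.3836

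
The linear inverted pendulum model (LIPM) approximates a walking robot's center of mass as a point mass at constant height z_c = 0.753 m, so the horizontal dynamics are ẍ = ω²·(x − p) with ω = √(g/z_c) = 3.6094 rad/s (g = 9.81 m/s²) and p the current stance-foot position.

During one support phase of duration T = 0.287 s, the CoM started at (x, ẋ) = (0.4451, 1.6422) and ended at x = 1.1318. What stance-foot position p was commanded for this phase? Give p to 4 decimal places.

p = 0.2294

ωT = 3.6094·0.287 = 1.035898; cosh(ωT) = 1.586271, sinh(ωT) = 1.231364
x(T) = p + (x₀−p)·cosh(ωT) + (ẋ₀/ω)·sinh(ωT) ⇒ p·(1 − cosh) = x(T) − x₀·cosh − (ẋ₀/ω)·sinh
numerator   = 1.1318 − (0.4451)·1.586271 − (1.6422/3.6094)·1.231364 = -0.134493
denominator = 1 − 1.586271 = -0.586271
p = -0.134493 / -0.586271 = 0.2294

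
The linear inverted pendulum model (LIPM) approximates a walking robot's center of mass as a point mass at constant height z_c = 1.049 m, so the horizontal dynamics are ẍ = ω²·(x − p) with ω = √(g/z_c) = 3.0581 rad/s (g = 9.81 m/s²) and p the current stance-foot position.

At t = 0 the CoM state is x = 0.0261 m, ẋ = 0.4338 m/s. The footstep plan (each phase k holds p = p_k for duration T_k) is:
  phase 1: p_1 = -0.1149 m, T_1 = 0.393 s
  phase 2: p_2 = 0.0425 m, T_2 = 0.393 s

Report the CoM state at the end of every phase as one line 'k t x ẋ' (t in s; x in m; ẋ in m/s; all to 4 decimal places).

1 0.3930 0.3554 1.4390
2 0.7860 1.3217 4.0569

phase 1: p=-0.1149, T=0.393, ωT=1.201833, cosh=1.813426, sinh=1.512783; start (x,ẋ)=(0.026100, 0.433800) → end (x,ẋ)=(0.355386, 1.438964)
phase 2: p=0.0425, T=0.393, ωT=1.201833, cosh=1.813426, sinh=1.512783; start (x,ẋ)=(0.355386, 1.438964) → end (x,ẋ)=(1.321723, 4.056940)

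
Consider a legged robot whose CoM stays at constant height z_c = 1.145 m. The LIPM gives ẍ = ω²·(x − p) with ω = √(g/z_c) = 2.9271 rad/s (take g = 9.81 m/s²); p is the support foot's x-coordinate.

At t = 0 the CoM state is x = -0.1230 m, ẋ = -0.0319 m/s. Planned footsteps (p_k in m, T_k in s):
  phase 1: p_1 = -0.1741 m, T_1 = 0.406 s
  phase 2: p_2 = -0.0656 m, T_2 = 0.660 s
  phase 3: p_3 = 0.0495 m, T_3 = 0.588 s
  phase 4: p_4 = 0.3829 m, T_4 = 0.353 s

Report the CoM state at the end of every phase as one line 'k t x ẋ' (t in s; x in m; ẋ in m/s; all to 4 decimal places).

1 0.4060 -0.0987 0.1654
2 1.0660 0.0088 0.2558
3 1.6540 0.1685 0.4154
4 2.0070 0.2176 -0.1126

phase 1: p=-0.1741, T=0.406, ωT=1.188403, cosh=1.793271, sinh=1.488563; start (x,ẋ)=(-0.123000, -0.031900) → end (x,ẋ)=(-0.098686, 0.165446)
phase 2: p=-0.0656, T=0.660, ωT=1.931886, cosh=3.523695, sinh=3.378821; start (x,ẋ)=(-0.098686, 0.165446) → end (x,ẋ)=(0.008792, 0.255752)
phase 3: p=0.0495, T=0.588, ωT=1.721135, cosh=2.884866, sinh=2.706003; start (x,ẋ)=(0.008792, 0.255752) → end (x,ẋ)=(0.168497, 0.415374)
phase 4: p=0.3829, T=0.353, ωT=1.033266, cosh=1.583036, sinh=1.227194; start (x,ẋ)=(0.168497, 0.415374) → end (x,ẋ)=(0.217639, -0.112609)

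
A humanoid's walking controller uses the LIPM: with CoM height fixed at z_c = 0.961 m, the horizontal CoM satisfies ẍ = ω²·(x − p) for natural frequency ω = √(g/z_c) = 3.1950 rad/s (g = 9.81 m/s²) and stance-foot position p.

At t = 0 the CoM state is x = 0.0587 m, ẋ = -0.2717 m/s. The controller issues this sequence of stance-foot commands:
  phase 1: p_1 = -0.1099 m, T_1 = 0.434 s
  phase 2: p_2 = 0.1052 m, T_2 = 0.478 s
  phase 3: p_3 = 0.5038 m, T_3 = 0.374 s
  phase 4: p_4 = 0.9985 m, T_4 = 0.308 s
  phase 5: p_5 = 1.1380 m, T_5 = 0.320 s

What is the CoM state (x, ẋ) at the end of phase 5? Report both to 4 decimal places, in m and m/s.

phase 1: p=-0.1099, T=0.434, ωT=1.386630, cosh=2.125629, sinh=1.875713; start (x,ẋ)=(0.058700, -0.271700) → end (x,ẋ)=(0.088972, 0.432870)
phase 2: p=0.1052, T=0.478, ωT=1.527210, cosh=2.411225, sinh=2.194085; start (x,ẋ)=(0.088972, 0.432870) → end (x,ẋ)=(0.363333, 0.929988)
phase 3: p=0.5038, T=0.374, ωT=1.194930, cosh=1.803026, sinh=1.500301; start (x,ẋ)=(0.363333, 0.929988) → end (x,ẋ)=(0.687237, 1.003472)
phase 4: p=0.9985, T=0.308, ωT=0.984060, cosh=1.524543, sinh=1.150753; start (x,ẋ)=(0.687237, 1.003472) → end (x,ẋ)=(0.885389, 0.385428)
phase 5: p=1.1380, T=0.320, ωT=1.022400, cosh=1.569794, sinh=1.210064; start (x,ẋ)=(0.885389, 0.385428) → end (x,ẋ)=(0.887429, -0.371589)

x = 0.8874, ẋ = -0.3716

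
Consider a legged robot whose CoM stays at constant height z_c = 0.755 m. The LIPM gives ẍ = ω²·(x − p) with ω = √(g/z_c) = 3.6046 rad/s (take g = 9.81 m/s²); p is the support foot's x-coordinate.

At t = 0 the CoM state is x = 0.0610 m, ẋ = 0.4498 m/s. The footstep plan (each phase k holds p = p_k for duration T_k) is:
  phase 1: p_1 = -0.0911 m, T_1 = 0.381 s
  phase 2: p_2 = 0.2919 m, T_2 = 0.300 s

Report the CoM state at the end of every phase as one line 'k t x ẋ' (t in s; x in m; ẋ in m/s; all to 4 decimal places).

phase 1: p=-0.0911, T=0.381, ωT=1.373353, cosh=2.100911, sinh=1.847655; start (x,ẋ)=(0.061000, 0.449800) → end (x,ẋ)=(0.459008, 1.957985)
phase 2: p=0.2919, T=0.300, ωT=1.081380, cosh=1.643937, sinh=1.304809; start (x,ẋ)=(0.459008, 1.957985) → end (x,ẋ)=(1.275376, 4.004766)

1 0.3810 0.4590 1.9580
2 0.6810 1.2754 4.0048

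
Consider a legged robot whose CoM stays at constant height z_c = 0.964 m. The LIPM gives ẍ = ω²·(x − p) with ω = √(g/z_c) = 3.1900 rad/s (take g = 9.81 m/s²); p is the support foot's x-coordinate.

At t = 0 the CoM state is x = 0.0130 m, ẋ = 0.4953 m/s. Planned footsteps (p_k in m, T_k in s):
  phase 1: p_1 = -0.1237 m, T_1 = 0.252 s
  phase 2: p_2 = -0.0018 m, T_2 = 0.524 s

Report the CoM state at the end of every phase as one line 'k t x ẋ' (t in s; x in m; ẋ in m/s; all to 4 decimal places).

phase 1: p=-0.1237, T=0.252, ωT=0.803880, cosh=1.340891, sinh=0.893302; start (x,ẋ)=(0.013000, 0.495300) → end (x,ẋ)=(0.198300, 1.053688)
phase 2: p=-0.0018, T=0.524, ωT=1.671560, cosh=2.754207, sinh=2.566254; start (x,ẋ)=(0.198300, 1.053688) → end (x,ẋ)=(1.396974, 4.540161)

1 0.2520 0.1983 1.0537
2 0.7760 1.3970 4.5402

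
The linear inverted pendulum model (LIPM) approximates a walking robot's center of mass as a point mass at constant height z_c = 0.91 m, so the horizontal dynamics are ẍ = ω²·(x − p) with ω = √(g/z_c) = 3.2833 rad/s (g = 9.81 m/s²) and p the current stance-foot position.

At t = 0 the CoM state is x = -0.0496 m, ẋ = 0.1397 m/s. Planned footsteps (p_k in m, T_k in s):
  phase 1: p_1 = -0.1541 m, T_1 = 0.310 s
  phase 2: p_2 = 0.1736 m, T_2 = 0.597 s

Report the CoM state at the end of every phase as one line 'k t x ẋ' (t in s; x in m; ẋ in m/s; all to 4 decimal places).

1 0.3100 0.0605 0.6312
2 0.9070 0.4333 0.9938

phase 1: p=-0.1541, T=0.310, ωT=1.017823, cosh=1.564272, sinh=1.202892; start (x,ẋ)=(-0.049600, 0.139700) → end (x,ẋ)=(0.060548, 0.631247)
phase 2: p=0.1736, T=0.597, ωT=1.960130, cosh=3.620545, sinh=3.479705; start (x,ẋ)=(0.060548, 0.631247) → end (x,ẋ)=(0.433297, 0.993847)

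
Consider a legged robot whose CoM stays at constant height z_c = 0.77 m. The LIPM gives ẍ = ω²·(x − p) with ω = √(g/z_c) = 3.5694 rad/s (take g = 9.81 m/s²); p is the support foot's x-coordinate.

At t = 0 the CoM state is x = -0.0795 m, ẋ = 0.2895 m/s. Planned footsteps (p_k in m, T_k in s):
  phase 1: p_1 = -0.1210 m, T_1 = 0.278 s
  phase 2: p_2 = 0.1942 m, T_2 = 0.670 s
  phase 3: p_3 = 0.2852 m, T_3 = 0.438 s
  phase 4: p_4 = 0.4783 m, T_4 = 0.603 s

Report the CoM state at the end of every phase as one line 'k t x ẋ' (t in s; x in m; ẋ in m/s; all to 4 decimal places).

phase 1: p=-0.1210, T=0.278, ωT=0.992293, cosh=1.534069, sinh=1.163344; start (x,ẋ)=(-0.079500, 0.289500) → end (x,ẋ)=(0.037018, 0.616439)
phase 2: p=0.1942, T=0.670, ωT=2.391498, cosh=5.510674, sinh=5.419181; start (x,ẋ)=(0.037018, 0.616439) → end (x,ẋ)=(0.263920, 0.356591)
phase 3: p=0.2852, T=0.438, ωT=1.563397, cosh=2.492219, sinh=2.282796; start (x,ẋ)=(0.263920, 0.356591) → end (x,ẋ)=(0.460223, 0.715313)
phase 4: p=0.4783, T=0.603, ωT=2.152348, cosh=4.360626, sinh=4.244415; start (x,ẋ)=(0.460223, 0.715313) → end (x,ẋ)=(1.250062, 2.845351)

1 0.2780 0.0370 0.6164
2 0.9480 0.2639 0.3566
3 1.3860 0.4602 0.7153
4 1.9890 1.2501 2.8454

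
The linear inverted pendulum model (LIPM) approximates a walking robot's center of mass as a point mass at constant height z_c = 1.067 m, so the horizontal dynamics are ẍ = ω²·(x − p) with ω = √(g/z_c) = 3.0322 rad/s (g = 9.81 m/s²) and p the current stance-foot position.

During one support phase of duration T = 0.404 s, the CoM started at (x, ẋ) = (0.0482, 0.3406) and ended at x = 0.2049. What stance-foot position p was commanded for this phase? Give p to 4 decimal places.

ωT = 3.0322·0.404 = 1.225009; cosh(ωT) = 1.848976, sinh(ωT) = 1.555220
x(T) = p + (x₀−p)·cosh(ωT) + (ẋ₀/ω)·sinh(ωT) ⇒ p·(1 − cosh) = x(T) − x₀·cosh − (ẋ₀/ω)·sinh
numerator   = 0.2049 − (0.0482)·1.848976 − (0.3406/3.0322)·1.555220 = -0.058915
denominator = 1 − 1.848976 = -0.848976
p = -0.058915 / -0.848976 = 0.0694

p = 0.0694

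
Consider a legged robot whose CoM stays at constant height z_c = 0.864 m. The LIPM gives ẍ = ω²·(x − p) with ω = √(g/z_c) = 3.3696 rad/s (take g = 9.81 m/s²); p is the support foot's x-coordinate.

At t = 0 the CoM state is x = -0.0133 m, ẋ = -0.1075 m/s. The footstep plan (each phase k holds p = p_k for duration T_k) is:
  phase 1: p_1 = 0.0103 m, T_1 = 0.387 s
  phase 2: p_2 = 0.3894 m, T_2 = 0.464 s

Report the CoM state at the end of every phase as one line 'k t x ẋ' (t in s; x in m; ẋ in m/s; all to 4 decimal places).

1 0.3870 -0.0908 -0.3483
2 0.8510 -1.0435 -4.5624

phase 1: p=0.0103, T=0.387, ωT=1.304035, cosh=1.977784, sinh=1.706349; start (x,ẋ)=(-0.013300, -0.107500) → end (x,ẋ)=(-0.090813, -0.348305)
phase 2: p=0.3894, T=0.464, ωT=1.563494, cosh=2.492441, sinh=2.283038; start (x,ẋ)=(-0.090813, -0.348305) → end (x,ẋ)=(-1.043494, -4.562374)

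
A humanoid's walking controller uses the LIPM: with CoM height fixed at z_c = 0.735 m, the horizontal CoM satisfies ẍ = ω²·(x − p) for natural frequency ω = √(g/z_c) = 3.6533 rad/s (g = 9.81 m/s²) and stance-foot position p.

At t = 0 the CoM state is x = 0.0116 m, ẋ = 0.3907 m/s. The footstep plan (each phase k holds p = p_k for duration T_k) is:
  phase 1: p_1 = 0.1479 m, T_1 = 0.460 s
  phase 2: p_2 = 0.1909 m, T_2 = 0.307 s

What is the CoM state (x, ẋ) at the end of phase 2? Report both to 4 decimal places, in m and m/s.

x = -0.1314, ẋ = -1.0722

phase 1: p=0.1479, T=0.460, ωT=1.680518, cosh=2.777307, sinh=2.591029; start (x,ẋ)=(0.011600, 0.390700) → end (x,ẋ)=(0.046449, -0.205096)
phase 2: p=0.1909, T=0.307, ωT=1.121563, cosh=1.697709, sinh=1.371939; start (x,ẋ)=(0.046449, -0.205096) → end (x,ẋ)=(-0.131356, -1.072196)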